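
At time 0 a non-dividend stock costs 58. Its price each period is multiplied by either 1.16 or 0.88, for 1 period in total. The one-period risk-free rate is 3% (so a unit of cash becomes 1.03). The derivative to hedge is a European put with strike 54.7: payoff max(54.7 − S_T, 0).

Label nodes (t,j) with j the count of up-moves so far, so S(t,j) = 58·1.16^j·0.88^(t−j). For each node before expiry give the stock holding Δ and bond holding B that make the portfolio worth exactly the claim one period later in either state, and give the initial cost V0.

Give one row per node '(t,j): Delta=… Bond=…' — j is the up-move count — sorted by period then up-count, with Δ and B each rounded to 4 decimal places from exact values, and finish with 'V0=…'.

Since d<R<u, set p* = (R−d)/(u−d) = 0.5357; price each node as the discounted p*-expectation of its children.
At expiry t=1: V(1,0)=3.6600, V(1,1)=0.0000
  t=0,j=0: stock 58.0000 → up 67.2800 (V=0.0000), down 51.0400 (V=3.6600). Price 1.6498; hedge Δ=-0.2254, bond B=14.7212.
Check: Δ(0,0)·S0 + B(0,0) = 1.6498 = V0.

(0,0): Delta=-0.2254 Bond=14.7212
V0=1.6498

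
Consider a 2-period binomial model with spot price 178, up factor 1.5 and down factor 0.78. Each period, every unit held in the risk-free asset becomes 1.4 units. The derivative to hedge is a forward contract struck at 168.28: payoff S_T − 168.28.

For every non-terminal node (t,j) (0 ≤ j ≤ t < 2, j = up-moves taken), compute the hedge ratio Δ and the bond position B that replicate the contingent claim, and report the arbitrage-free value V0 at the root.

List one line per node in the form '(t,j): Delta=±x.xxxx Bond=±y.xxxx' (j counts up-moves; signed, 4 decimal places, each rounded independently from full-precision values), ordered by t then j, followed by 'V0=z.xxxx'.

Since d<R<u, set p* = (R−d)/(u−d) = 0.8611; price each node as the discounted p*-expectation of its children.
Payoff layer (t=2): V(2,0)=-59.9848, V(2,1)=39.9800, V(2,2)=232.2200
(1,0): S=138.8400. Δ = (V_up−V_dn)/(S_up−S_dn) = (39.9800−-59.9848)/(208.2600−108.2952) = 1.0000. V = [p*·39.9800 + (1−p*)·-59.9848]/1.4 = 18.6400. B = V − Δ·S = -120.2000.
(1,1): S=267.0000. Δ = (V_up−V_dn)/(S_up−S_dn) = (232.2200−39.9800)/(400.5000−208.2600) = 1.0000. V = [p*·232.2200 + (1−p*)·39.9800]/1.4 = 146.8000. B = V − Δ·S = -120.2000.
(0,0): S=178.0000. Δ = (V_up−V_dn)/(S_up−S_dn) = (146.8000−18.6400)/(267.0000−138.8400) = 1.0000. V = [p*·146.8000 + (1−p*)·18.6400]/1.4 = 92.1429. B = V − Δ·S = -85.8571.
Each (Δ,B) replicates both successor values, so the strategy is self-financing and V0 is arbitrage-free.

(0,0): Delta=1.0000 Bond=-85.8571
(1,0): Delta=1.0000 Bond=-120.2000
(1,1): Delta=1.0000 Bond=-120.2000
V0=92.1429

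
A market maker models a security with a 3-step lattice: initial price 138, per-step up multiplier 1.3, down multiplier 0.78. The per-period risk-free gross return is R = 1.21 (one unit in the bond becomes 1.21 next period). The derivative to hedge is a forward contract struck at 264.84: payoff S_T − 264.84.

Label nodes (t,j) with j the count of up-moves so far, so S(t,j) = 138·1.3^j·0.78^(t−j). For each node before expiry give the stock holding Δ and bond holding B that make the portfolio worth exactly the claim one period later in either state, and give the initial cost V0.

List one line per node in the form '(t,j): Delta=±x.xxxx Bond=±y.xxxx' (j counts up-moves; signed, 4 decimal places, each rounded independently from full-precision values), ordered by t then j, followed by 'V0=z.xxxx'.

(0,0): Delta=1.0000 Bond=-149.4953
(1,0): Delta=1.0000 Bond=-180.8893
(1,1): Delta=1.0000 Bond=-180.8893
(2,0): Delta=1.0000 Bond=-218.8760
(2,1): Delta=1.0000 Bond=-218.8760
(2,2): Delta=1.0000 Bond=-218.8760
V0=-11.4953

Since d<R<u, set p* = (R−d)/(u−d) = 0.8269; price each node as the discounted p*-expectation of its children.
Terminal payoffs: V(3,0)=-199.3518, V(3,1)=-155.6930, V(3,2)=-82.9284, V(3,3)=38.3460
Node (2,0) S=83.9592: V=(p*·-155.6930+(1−p*)·-199.3518)/1.21=-134.9168; Δ=(-155.6930−-199.3518)/(109.1470−65.4882)=1.0000; B=V−Δ·S=-218.8760
Node (2,1) S=139.9320: V=(p*·-82.9284+(1−p*)·-155.6930)/1.21=-78.9440; Δ=(-82.9284−-155.6930)/(181.9116−109.1470)=1.0000; B=V−Δ·S=-218.8760
Node (2,2) S=233.2200: V=(p*·38.3460+(1−p*)·-82.9284)/1.21=14.3440; Δ=(38.3460−-82.9284)/(303.1860−181.9116)=1.0000; B=V−Δ·S=-218.8760
Node (1,0) S=107.6400: V=(p*·-78.9440+(1−p*)·-134.9168)/1.21=-73.2493; Δ=(-78.9440−-134.9168)/(139.9320−83.9592)=1.0000; B=V−Δ·S=-180.8893
Node (1,1) S=179.4000: V=(p*·14.3440+(1−p*)·-78.9440)/1.21=-1.4893; Δ=(14.3440−-78.9440)/(233.2200−139.9320)=1.0000; B=V−Δ·S=-180.8893
Node (0,0) S=138.0000: V=(p*·-1.4893+(1−p*)·-73.2493)/1.21=-11.4953; Δ=(-1.4893−-73.2493)/(179.4000−107.6400)=1.0000; B=V−Δ·S=-149.4953
Each (Δ,B) replicates both successor values, so the strategy is self-financing and V0 is arbitrage-free.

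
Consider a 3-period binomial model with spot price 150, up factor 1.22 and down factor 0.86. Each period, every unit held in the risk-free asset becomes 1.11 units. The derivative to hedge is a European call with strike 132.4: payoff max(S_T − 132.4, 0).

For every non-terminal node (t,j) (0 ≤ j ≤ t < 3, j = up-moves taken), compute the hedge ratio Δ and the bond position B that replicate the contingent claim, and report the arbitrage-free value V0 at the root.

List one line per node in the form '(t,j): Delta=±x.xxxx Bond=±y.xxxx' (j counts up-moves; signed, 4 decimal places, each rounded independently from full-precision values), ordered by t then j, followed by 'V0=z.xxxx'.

(0,0): Delta=0.9481 Bond=-88.2517
(1,0): Delta=0.7807 Bond=-76.3700
(1,1): Delta=1.0000 Bond=-107.4588
(2,0): Delta=0.0738 Bond=-6.3420
(2,1): Delta=1.0000 Bond=-119.2793
(2,2): Delta=1.0000 Bond=-119.2793
V0=53.9619

No-arbitrage ⇒ martingale measure with p* = (R−d)/(u−d) = 0.6944.
Terminal values V(3,·): V(3,0)=0.0000, V(3,1)=2.9468, V(3,2)=59.6036, V(3,3)=139.9772
  t=2,j=0: stock 110.9400 → up 135.3468 (V=2.9468), down 95.4084 (V=0.0000). Price 1.8436; hedge Δ=0.0738, bond B=-6.3420.
  t=2,j=1: stock 157.3800 → up 192.0036 (V=59.6036), down 135.3468 (V=2.9468). Price 38.1007; hedge Δ=1.0000, bond B=-119.2793.
  t=2,j=2: stock 223.2600 → up 272.3772 (V=139.9772), down 192.0036 (V=59.6036). Price 103.9807; hedge Δ=1.0000, bond B=-119.2793.
  t=1,j=0: stock 129.0000 → up 157.3800 (V=38.1007), down 110.9400 (V=1.8436). Price 24.3443; hedge Δ=0.7807, bond B=-76.3700.
  t=1,j=1: stock 183.0000 → up 223.2600 (V=103.9807), down 157.3800 (V=38.1007). Price 75.5412; hedge Δ=1.0000, bond B=-107.4588.
  t=0,j=0: stock 150.0000 → up 183.0000 (V=75.5412), down 129.0000 (V=24.3443). Price 53.9619; hedge Δ=0.9481, bond B=-88.2517.
Self-financing check: at every node Δ·S+B equals the discounted successor values.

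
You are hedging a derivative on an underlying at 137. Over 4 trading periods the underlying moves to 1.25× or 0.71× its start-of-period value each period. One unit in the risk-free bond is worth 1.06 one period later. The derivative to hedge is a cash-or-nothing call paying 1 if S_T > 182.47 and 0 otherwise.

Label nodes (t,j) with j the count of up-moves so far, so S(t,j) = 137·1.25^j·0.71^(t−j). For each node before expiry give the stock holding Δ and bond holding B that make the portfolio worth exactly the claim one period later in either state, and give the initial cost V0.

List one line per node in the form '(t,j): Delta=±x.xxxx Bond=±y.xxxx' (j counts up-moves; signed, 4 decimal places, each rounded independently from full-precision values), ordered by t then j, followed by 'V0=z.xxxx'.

(0,0): Delta=0.0050 Bond=-0.2461
(1,0): Delta=0.0071 Bond=-0.4638
(1,1): Delta=0.0044 Bond=-0.1508
(2,0): Delta=0.0000 Bond=0.0000
(2,1): Delta=0.0093 Bond=-0.7585
(2,2): Delta=0.0029 Bond=0.1651
(3,0): Delta=0.0000 Bond=0.0000
(3,1): Delta=0.0000 Bond=0.0000
(3,2): Delta=0.0122 Bond=-1.2404
(3,3): Delta=0.0000 Bond=0.9434
V0=0.4433

Since d<R<u, set p* = (R−d)/(u−d) = 0.6481; price each node as the discounted p*-expectation of its children.
Terminal values V(4,·): V(4,0)=0.0000, V(4,1)=0.0000, V(4,2)=0.0000, V(4,3)=1.0000, V(4,4)=1.0000
Node (3,0) S=49.0338: V=(p*·0.0000+(1−p*)·0.0000)/1.06=0.0000; Δ=(0.0000−0.0000)/(61.2923−34.8140)=0.0000; B=V−Δ·S=0.0000
Node (3,1) S=86.3271: V=(p*·0.0000+(1−p*)·0.0000)/1.06=0.0000; Δ=(0.0000−0.0000)/(107.9089−61.2923)=0.0000; B=V−Δ·S=0.0000
Node (3,2) S=151.9844: V=(p*·1.0000+(1−p*)·0.0000)/1.06=0.6115; Δ=(1.0000−0.0000)/(189.9805−107.9089)=0.0122; B=V−Δ·S=-1.2404
Node (3,3) S=267.5781: V=(p*·1.0000+(1−p*)·1.0000)/1.06=0.9434; Δ=(1.0000−1.0000)/(334.4727−189.9805)=0.0000; B=V−Δ·S=0.9434
Node (2,0) S=69.0617: V=(p*·0.0000+(1−p*)·0.0000)/1.06=0.0000; Δ=(0.0000−0.0000)/(86.3271−49.0338)=0.0000; B=V−Δ·S=0.0000
Node (2,1) S=121.5875: V=(p*·0.6115+(1−p*)·0.0000)/1.06=0.3739; Δ=(0.6115−0.0000)/(151.9844−86.3271)=0.0093; B=V−Δ·S=-0.7585
Node (2,2) S=214.0625: V=(p*·0.9434+(1−p*)·0.6115)/1.06=0.7798; Δ=(0.9434−0.6115)/(267.5781−151.9844)=0.0029; B=V−Δ·S=0.1651
Node (1,0) S=97.2700: V=(p*·0.3739+(1−p*)·0.0000)/1.06=0.2286; Δ=(0.3739−0.0000)/(121.5875−69.0617)=0.0071; B=V−Δ·S=-0.4638
Node (1,1) S=171.2500: V=(p*·0.7798+(1−p*)·0.3739)/1.06=0.6009; Δ=(0.7798−0.3739)/(214.0625−121.5875)=0.0044; B=V−Δ·S=-0.1508
Node (0,0) S=137.0000: V=(p*·0.6009+(1−p*)·0.2286)/1.06=0.4433; Δ=(0.6009−0.2286)/(171.2500−97.2700)=0.0050; B=V−Δ·S=-0.2461
Self-financing check: at every node Δ·S+B equals the discounted successor values.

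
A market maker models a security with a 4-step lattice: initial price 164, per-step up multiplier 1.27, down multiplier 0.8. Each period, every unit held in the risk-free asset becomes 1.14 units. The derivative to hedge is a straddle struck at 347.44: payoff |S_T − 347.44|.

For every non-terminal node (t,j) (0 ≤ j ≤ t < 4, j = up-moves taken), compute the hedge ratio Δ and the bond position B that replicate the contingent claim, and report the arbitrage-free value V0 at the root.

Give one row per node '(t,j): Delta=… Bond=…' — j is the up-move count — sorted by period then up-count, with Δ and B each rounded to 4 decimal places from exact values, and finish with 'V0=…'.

Risk-neutral probability p* = (R−d)/(u−d) = (1.14−0.8)/(1.27−0.8) = 0.7234.
Payoff layer (t=4): V(4,0)=280.2656, V(4,1)=240.8006, V(4,2)=178.1500, V(4,3)=78.6922, V(4,4)=79.1972
Node (3,0) S=83.9680: V=(p*·240.8006+(1−p*)·280.2656)/1.14=220.8039; Δ=(240.8006−280.2656)/(106.6394−67.1744)=-1.0000; B=V−Δ·S=304.7719
Node (3,1) S=133.2992: V=(p*·178.1500+(1−p*)·240.8006)/1.14=171.4727; Δ=(178.1500−240.8006)/(169.2900−106.6394)=-1.0000; B=V−Δ·S=304.7719
Node (3,2) S=211.6125: V=(p*·78.6922+(1−p*)·178.1500)/1.14=93.1594; Δ=(78.6922−178.1500)/(268.7478−169.2900)=-1.0000; B=V−Δ·S=304.7719
Node (3,3) S=335.9348: V=(p*·79.1972+(1−p*)·78.6922)/1.14=69.3487; Δ=(79.1972−78.6922)/(426.6372−268.7478)=0.0032; B=V−Δ·S=68.2741
Node (2,0) S=104.9600: V=(p*·171.4727+(1−p*)·220.8039)/1.14=162.3838; Δ=(171.4727−220.8039)/(133.2992−83.9680)=-1.0000; B=V−Δ·S=267.3438
Node (2,1) S=166.6240: V=(p*·93.1594+(1−p*)·171.4727)/1.14=100.7198; Δ=(93.1594−171.4727)/(211.6125−133.2992)=-1.0000; B=V−Δ·S=267.3438
Node (2,2) S=264.5156: V=(p*·69.3487+(1−p*)·93.1594)/1.14=66.6093; Δ=(69.3487−93.1594)/(335.9348−211.6125)=-0.1915; B=V−Δ·S=117.2705
Node (1,0) S=131.2000: V=(p*·100.7198+(1−p*)·162.3838)/1.14=103.3121; Δ=(100.7198−162.3838)/(166.6240−104.9600)=-1.0000; B=V−Δ·S=234.5121
Node (1,1) S=208.2800: V=(p*·66.6093+(1−p*)·100.7198)/1.14=66.7054; Δ=(66.6093−100.7198)/(264.5156−166.6240)=-0.3485; B=V−Δ·S=139.2808
Node (0,0) S=164.0000: V=(p*·66.7054+(1−p*)·103.3121)/1.14=67.3953; Δ=(66.7054−103.3121)/(208.2800−131.2000)=-0.4749; B=V−Δ·S=145.2819
Each (Δ,B) replicates both successor values, so the strategy is self-financing and V0 is arbitrage-free.

(0,0): Delta=-0.4749 Bond=145.2819
(1,0): Delta=-1.0000 Bond=234.5121
(1,1): Delta=-0.3485 Bond=139.2808
(2,0): Delta=-1.0000 Bond=267.3438
(2,1): Delta=-1.0000 Bond=267.3438
(2,2): Delta=-0.1915 Bond=117.2705
(3,0): Delta=-1.0000 Bond=304.7719
(3,1): Delta=-1.0000 Bond=304.7719
(3,2): Delta=-1.0000 Bond=304.7719
(3,3): Delta=0.0032 Bond=68.2741
V0=67.3953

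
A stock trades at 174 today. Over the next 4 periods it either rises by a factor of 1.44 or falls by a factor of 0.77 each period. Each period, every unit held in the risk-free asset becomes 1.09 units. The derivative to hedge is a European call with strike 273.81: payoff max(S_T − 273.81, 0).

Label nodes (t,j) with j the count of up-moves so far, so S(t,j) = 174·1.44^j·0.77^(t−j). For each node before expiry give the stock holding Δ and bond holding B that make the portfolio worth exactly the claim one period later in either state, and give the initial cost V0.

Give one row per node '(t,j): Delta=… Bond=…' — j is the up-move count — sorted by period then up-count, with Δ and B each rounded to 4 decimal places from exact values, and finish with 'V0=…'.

(0,0): Delta=0.5502 Bond=-57.8797
(1,0): Delta=0.2700 Bond=-25.5579
(1,1): Delta=0.7140 Bond=-104.1383
(2,0): Delta=0.0000 Bond=0.0000
(2,1): Delta=0.4280 Bond=-58.3280
(2,2): Delta=0.8813 Bond=-173.8669
(3,0): Delta=0.0000 Bond=0.0000
(3,1): Delta=0.0000 Bond=0.0000
(3,2): Delta=0.6783 Bond=-133.1154
(3,3): Delta=1.0000 Bond=-251.2018
V0=37.8480

Risk-neutral probability p* = (R−d)/(u−d) = (1.09−0.77)/(1.44−0.77) = 0.4776.
Terminal payoffs: V(4,0)=0.0000, V(4,1)=0.0000, V(4,2)=0.0000, V(4,3)=126.2521, V(4,4)=474.3582
  t=3,j=0: stock 79.4367 → up 114.3889 (V=0.0000), down 61.1663 (V=0.0000). Price 0.0000; hedge Δ=0.0000, bond B=0.0000.
  t=3,j=1: stock 148.5570 → up 213.9221 (V=0.0000), down 114.3889 (V=0.0000). Price 0.0000; hedge Δ=0.0000, bond B=0.0000.
  t=3,j=2: stock 277.8209 → up 400.0621 (V=126.2521), down 213.9221 (V=0.0000). Price 55.3207; hedge Δ=0.6783, bond B=-133.1154.
  t=3,j=3: stock 519.5612 → up 748.1682 (V=474.3582), down 400.0621 (V=126.2521). Price 268.3594; hedge Δ=1.0000, bond B=-251.2018.
  t=2,j=0: stock 103.1646 → up 148.5570 (V=0.0000), down 79.4367 (V=0.0000). Price 0.0000; hedge Δ=0.0000, bond B=0.0000.
  t=2,j=1: stock 192.9312 → up 277.8209 (V=55.3207), down 148.5570 (V=0.0000). Price 24.2402; hedge Δ=0.4280, bond B=-58.3280.
  t=2,j=2: stock 360.8064 → up 519.5612 (V=268.3594), down 277.8209 (V=55.3207). Price 144.1014; hedge Δ=0.8813, bond B=-173.8669.
  t=1,j=0: stock 133.9800 → up 192.9312 (V=24.2402), down 103.1646 (V=0.0000). Price 10.6215; hedge Δ=0.2700, bond B=-25.5579.
  t=1,j=1: stock 250.5600 → up 360.8064 (V=144.1014), down 192.9312 (V=24.2402). Price 74.7590; hedge Δ=0.7140, bond B=-104.1383.
  t=0,j=0: stock 174.0000 → up 250.5600 (V=74.7590), down 133.9800 (V=10.6215). Price 37.8480; hedge Δ=0.5502, bond B=-57.8797.
Root portfolio cost Δ·174+B reproduces V0=37.8480.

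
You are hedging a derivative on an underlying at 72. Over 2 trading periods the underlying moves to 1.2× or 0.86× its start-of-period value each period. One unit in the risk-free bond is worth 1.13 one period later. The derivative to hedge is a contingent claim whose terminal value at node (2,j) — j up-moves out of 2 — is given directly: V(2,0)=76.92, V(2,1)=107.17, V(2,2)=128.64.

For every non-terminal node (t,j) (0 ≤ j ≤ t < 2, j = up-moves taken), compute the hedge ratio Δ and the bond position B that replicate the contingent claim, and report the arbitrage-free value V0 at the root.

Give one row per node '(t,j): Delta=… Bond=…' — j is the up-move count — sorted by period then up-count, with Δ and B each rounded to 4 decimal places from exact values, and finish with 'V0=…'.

Risk-neutral probability p* = (R−d)/(u−d) = (1.13−0.86)/(1.2−0.86) = 0.7941.
At expiry t=2: V(2,0)=76.9200, V(2,1)=107.1700, V(2,2)=128.6400
Node (1,0) S=61.9200: V=(p*·107.1700+(1−p*)·76.9200)/1.13=89.3293; Δ=(107.1700−76.9200)/(74.3040−53.2512)=1.4369; B=V−Δ·S=0.3587
Node (1,1) S=86.4000: V=(p*·128.6400+(1−p*)·107.1700)/1.13=109.9289; Δ=(128.6400−107.1700)/(103.6800−74.3040)=0.7309; B=V−Δ·S=46.7819
Node (0,0) S=72.0000: V=(p*·109.9289+(1−p*)·89.3293)/1.13=93.5291; Δ=(109.9289−89.3293)/(86.4000−61.9200)=0.8415; B=V−Δ·S=32.9417
Root portfolio cost Δ·72+B reproduces V0=93.5291.

(0,0): Delta=0.8415 Bond=32.9417
(1,0): Delta=1.4369 Bond=0.3587
(1,1): Delta=0.7309 Bond=46.7819
V0=93.5291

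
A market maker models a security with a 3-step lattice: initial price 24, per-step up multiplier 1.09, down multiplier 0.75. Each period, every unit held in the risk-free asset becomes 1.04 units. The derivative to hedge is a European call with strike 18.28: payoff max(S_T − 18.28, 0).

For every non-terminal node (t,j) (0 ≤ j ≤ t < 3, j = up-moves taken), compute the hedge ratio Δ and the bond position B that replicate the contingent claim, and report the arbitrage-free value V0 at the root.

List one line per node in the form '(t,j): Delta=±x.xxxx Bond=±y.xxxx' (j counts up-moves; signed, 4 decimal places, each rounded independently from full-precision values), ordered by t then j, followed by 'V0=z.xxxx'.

(0,0): Delta=0.8874 Bond=-13.3505
(1,0): Delta=0.4162 Bond=-5.4027
(1,1): Delta=0.9433 Bond=-15.3470
(2,0): Delta=0.0000 Bond=0.0000
(2,1): Delta=0.4656 Bond=-6.5875
(2,2): Delta=1.0000 Bond=-17.5769
V0=7.9476

The replicating-portfolio and risk-neutral prices coincide; use p* = (1.04−0.75)/(1.09−0.75) = 0.8529 for the latter.
Terminal values V(3,·): V(3,0)=0.0000, V(3,1)=0.0000, V(3,2)=3.1058, V(3,3)=12.8007
Node (2,0) S=13.5000: V=(p*·0.0000+(1−p*)·0.0000)/1.04=0.0000; Δ=(0.0000−0.0000)/(14.7150−10.1250)=0.0000; B=V−Δ·S=0.0000
Node (2,1) S=19.6200: V=(p*·3.1058+(1−p*)·0.0000)/1.04=2.5472; Δ=(3.1058−0.0000)/(21.3858−14.7150)=0.4656; B=V−Δ·S=-6.5875
Node (2,2) S=28.5144: V=(p*·12.8007+(1−p*)·3.1058)/1.04=10.9375; Δ=(12.8007−3.1058)/(31.0807−21.3858)=1.0000; B=V−Δ·S=-17.5769
Node (1,0) S=18.0000: V=(p*·2.5472+(1−p*)·0.0000)/1.04=2.0890; Δ=(2.5472−0.0000)/(19.6200−13.5000)=0.4162; B=V−Δ·S=-5.4027
Node (1,1) S=26.1600: V=(p*·10.9375+(1−p*)·2.5472)/1.04=9.3304; Δ=(10.9375−2.5472)/(28.5144−19.6200)=0.9433; B=V−Δ·S=-15.3470
Node (0,0) S=24.0000: V=(p*·9.3304+(1−p*)·2.0890)/1.04=7.9476; Δ=(9.3304−2.0890)/(26.1600−18.0000)=0.8874; B=V−Δ·S=-13.3505
The time-0 hedge costs 7.9476, which is the no-arbitrage price.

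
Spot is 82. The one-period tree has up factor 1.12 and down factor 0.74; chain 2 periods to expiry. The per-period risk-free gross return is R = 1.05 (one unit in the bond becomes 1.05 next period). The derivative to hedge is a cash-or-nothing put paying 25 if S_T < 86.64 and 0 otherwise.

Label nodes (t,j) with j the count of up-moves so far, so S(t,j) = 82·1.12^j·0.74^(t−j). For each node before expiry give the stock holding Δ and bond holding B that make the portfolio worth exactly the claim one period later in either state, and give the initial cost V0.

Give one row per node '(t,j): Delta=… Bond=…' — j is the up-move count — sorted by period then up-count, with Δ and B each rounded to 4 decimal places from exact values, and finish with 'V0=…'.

Since d<R<u, set p* = (R−d)/(u−d) = 0.8158; price each node as the discounted p*-expectation of its children.
At expiry t=2: V(2,0)=25.0000, V(2,1)=25.0000, V(2,2)=0.0000
(1,0): S=60.6800. Δ = (V_up−V_dn)/(S_up−S_dn) = (25.0000−25.0000)/(67.9616−44.9032) = 0.0000. V = [p*·25.0000 + (1−p*)·25.0000]/1.05 = 23.8095. B = V − Δ·S = 23.8095.
(1,1): S=91.8400. Δ = (V_up−V_dn)/(S_up−S_dn) = (0.0000−25.0000)/(102.8608−67.9616) = -0.7163. V = [p*·0.0000 + (1−p*)·25.0000]/1.05 = 4.3860. B = V − Δ·S = 70.1754.
(0,0): S=82.0000. Δ = (V_up−V_dn)/(S_up−S_dn) = (4.3860−23.8095)/(91.8400−60.6800) = -0.6233. V = [p*·4.3860 + (1−p*)·23.8095]/1.05 = 7.5848. B = V − Δ·S = 58.6994.
Each (Δ,B) replicates both successor values, so the strategy is self-financing and V0 is arbitrage-free.

(0,0): Delta=-0.6233 Bond=58.6994
(1,0): Delta=0.0000 Bond=23.8095
(1,1): Delta=-0.7163 Bond=70.1754
V0=7.5848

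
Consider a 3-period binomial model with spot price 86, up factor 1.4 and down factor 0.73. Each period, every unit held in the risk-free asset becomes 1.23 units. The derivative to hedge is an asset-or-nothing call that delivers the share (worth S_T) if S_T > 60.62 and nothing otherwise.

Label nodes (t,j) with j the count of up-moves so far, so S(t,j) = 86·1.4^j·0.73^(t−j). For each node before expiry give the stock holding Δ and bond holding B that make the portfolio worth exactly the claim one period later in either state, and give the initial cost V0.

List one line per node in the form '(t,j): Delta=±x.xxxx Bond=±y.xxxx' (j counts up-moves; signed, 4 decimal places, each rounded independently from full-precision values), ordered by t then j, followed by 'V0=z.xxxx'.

(0,0): Delta=1.0247 Bond=-2.4185
(1,0): Delta=1.1641 Bond=-11.7242
(1,1): Delta=1.0000 Bond=0.0000
(2,0): Delta=2.0896 Bond=-56.8349
(2,1): Delta=1.0000 Bond=0.0000
(2,2): Delta=1.0000 Bond=0.0000
V0=85.7063

The replicating-portfolio and risk-neutral prices coincide; use p* = (1.23−0.73)/(1.4−0.73) = 0.7463 for the latter.
Terminal values V(3,·): V(3,0)=0.0000, V(3,1)=64.1612, V(3,2)=123.0488, V(3,3)=235.9840
  t=2,j=0: stock 45.8294 → up 64.1612 (V=64.1612), down 33.4555 (V=0.0000). Price 38.9280; hedge Δ=2.0896, bond B=-56.8349.
  t=2,j=1: stock 87.8920 → up 123.0488 (V=123.0488), down 64.1612 (V=64.1612). Price 87.8920; hedge Δ=1.0000, bond B=0.0000.
  t=2,j=2: stock 168.5600 → up 235.9840 (V=235.9840), down 123.0488 (V=123.0488). Price 168.5600; hedge Δ=1.0000, bond B=0.0000.
  t=1,j=0: stock 62.7800 → up 87.8920 (V=87.8920), down 45.8294 (V=38.9280). Price 61.3563; hedge Δ=1.1641, bond B=-11.7242.
  t=1,j=1: stock 120.4000 → up 168.5600 (V=168.5600), down 87.8920 (V=87.8920). Price 120.4000; hedge Δ=1.0000, bond B=0.0000.
  t=0,j=0: stock 86.0000 → up 120.4000 (V=120.4000), down 62.7800 (V=61.3563). Price 85.7063; hedge Δ=1.0247, bond B=-2.4185.
Self-financing check: at every node Δ·S+B equals the discounted successor values.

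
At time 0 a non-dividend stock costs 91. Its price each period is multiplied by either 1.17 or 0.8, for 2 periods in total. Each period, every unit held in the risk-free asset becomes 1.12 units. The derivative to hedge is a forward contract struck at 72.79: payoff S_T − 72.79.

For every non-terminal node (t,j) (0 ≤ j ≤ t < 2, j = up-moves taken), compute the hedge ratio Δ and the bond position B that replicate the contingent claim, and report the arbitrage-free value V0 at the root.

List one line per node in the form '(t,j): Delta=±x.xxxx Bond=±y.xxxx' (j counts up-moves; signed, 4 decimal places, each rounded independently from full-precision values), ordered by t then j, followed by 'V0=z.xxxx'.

(0,0): Delta=1.0000 Bond=-58.0277
(1,0): Delta=1.0000 Bond=-64.9911
(1,1): Delta=1.0000 Bond=-64.9911
V0=32.9723

Since d<R<u, set p* = (R−d)/(u−d) = 0.8649; price each node as the discounted p*-expectation of its children.
Terminal payoffs: V(2,0)=-14.5500, V(2,1)=12.3860, V(2,2)=51.7799
  t=1,j=0: stock 72.8000 → up 85.1760 (V=12.3860), down 58.2400 (V=-14.5500). Price 7.8089; hedge Δ=1.0000, bond B=-64.9911.
  t=1,j=1: stock 106.4700 → up 124.5699 (V=51.7799), down 85.1760 (V=12.3860). Price 41.4789; hedge Δ=1.0000, bond B=-64.9911.
  t=0,j=0: stock 91.0000 → up 106.4700 (V=41.4789), down 72.8000 (V=7.8089). Price 32.9723; hedge Δ=1.0000, bond B=-58.0277.
Check: Δ(0,0)·S0 + B(0,0) = 32.9723 = V0.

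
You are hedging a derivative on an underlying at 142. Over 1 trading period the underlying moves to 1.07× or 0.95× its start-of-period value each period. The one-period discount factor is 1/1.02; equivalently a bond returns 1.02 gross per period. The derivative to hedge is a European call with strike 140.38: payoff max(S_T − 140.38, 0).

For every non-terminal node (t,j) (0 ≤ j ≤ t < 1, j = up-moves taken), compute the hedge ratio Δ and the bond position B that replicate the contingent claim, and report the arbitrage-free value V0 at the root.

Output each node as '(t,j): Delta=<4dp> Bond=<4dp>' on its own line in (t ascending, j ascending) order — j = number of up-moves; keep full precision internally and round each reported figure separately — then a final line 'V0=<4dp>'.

(0,0): Delta=0.6784 Bond=-89.7222
V0=6.6111

Risk-neutral probability p* = (R−d)/(u−d) = (1.02−0.95)/(1.07−0.95) = 0.5833.
Terminal payoffs: V(1,0)=0.0000, V(1,1)=11.5600
Node (0,0) S=142.0000: V=(p*·11.5600+(1−p*)·0.0000)/1.02=6.6111; Δ=(11.5600−0.0000)/(151.9400−134.9000)=0.6784; B=V−Δ·S=-89.7222
Check: Δ(0,0)·S0 + B(0,0) = 6.6111 = V0.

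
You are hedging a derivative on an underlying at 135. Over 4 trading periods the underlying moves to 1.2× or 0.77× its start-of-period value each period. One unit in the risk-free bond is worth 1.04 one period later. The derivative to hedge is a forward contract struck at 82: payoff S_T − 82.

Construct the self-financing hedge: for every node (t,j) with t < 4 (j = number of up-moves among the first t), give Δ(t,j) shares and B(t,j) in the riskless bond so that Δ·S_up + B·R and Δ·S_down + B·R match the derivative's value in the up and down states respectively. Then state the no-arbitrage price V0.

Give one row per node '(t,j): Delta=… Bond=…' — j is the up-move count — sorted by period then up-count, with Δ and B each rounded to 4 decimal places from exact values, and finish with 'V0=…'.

(0,0): Delta=1.0000 Bond=-70.0939
(1,0): Delta=1.0000 Bond=-72.8977
(1,1): Delta=1.0000 Bond=-72.8977
(2,0): Delta=1.0000 Bond=-75.8136
(2,1): Delta=1.0000 Bond=-75.8136
(2,2): Delta=1.0000 Bond=-75.8136
(3,0): Delta=1.0000 Bond=-78.8462
(3,1): Delta=1.0000 Bond=-78.8462
(3,2): Delta=1.0000 Bond=-78.8462
(3,3): Delta=1.0000 Bond=-78.8462
V0=64.9061

Risk-neutral probability p* = (R−d)/(u−d) = (1.04−0.77)/(1.2−0.77) = 0.6279.
At expiry t=4: V(4,0)=-34.5434, V(4,1)=-8.0417, V(4,2)=33.2598, V(4,3)=97.6256, V(4,4)=197.9360
  t=3,j=0: stock 61.6320 → up 73.9583 (V=-8.0417), down 47.4566 (V=-34.5434). Price -17.2142; hedge Δ=1.0000, bond B=-78.8462.
  t=3,j=1: stock 96.0498 → up 115.2598 (V=33.2598), down 73.9583 (V=-8.0417). Price 17.2036; hedge Δ=1.0000, bond B=-78.8462.
  t=3,j=2: stock 149.6880 → up 179.6256 (V=97.6256), down 115.2598 (V=33.2598). Price 70.8418; hedge Δ=1.0000, bond B=-78.8462.
  t=3,j=3: stock 233.2800 → up 279.9360 (V=197.9360), down 179.6256 (V=97.6256). Price 154.4338; hedge Δ=1.0000, bond B=-78.8462.
  t=2,j=0: stock 80.0415 → up 96.0498 (V=17.2036), down 61.6320 (V=-17.2142). Price 4.2279; hedge Δ=1.0000, bond B=-75.8136.
  t=2,j=1: stock 124.7400 → up 149.6880 (V=70.8418), down 96.0498 (V=17.2036). Price 48.9264; hedge Δ=1.0000, bond B=-75.8136.
  t=2,j=2: stock 194.4000 → up 233.2800 (V=154.4338), down 149.6880 (V=70.8418). Price 118.5864; hedge Δ=1.0000, bond B=-75.8136.
  t=1,j=0: stock 103.9500 → up 124.7400 (V=48.9264), down 80.0415 (V=4.2279). Price 31.0523; hedge Δ=1.0000, bond B=-72.8977.
  t=1,j=1: stock 162.0000 → up 194.4000 (V=118.5864), down 124.7400 (V=48.9264). Price 89.1023; hedge Δ=1.0000, bond B=-72.8977.
  t=0,j=0: stock 135.0000 → up 162.0000 (V=89.1023), down 103.9500 (V=31.0523). Price 64.9061; hedge Δ=1.0000, bond B=-70.0939.
Root portfolio cost Δ·135+B reproduces V0=64.9061.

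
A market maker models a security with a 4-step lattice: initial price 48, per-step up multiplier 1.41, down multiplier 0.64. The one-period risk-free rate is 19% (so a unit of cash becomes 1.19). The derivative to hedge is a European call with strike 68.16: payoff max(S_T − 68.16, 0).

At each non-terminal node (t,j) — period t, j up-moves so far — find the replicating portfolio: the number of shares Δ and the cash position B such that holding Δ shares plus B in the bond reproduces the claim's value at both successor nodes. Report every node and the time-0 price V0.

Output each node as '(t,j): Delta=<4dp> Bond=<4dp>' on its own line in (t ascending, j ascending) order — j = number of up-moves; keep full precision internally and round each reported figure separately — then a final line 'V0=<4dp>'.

Since d<R<u, set p* = (R−d)/(u−d) = 0.7143; price each node as the discounted p*-expectation of its children.
Terminal payoffs: V(4,0)=0.0000, V(4,1)=0.0000, V(4,2)=0.0000, V(4,3)=17.9549, V(4,4)=121.5620
Node (3,0) S=12.5829: V=(p*·0.0000+(1−p*)·0.0000)/1.19=0.0000; Δ=(0.0000−0.0000)/(17.7419−8.0531)=0.0000; B=V−Δ·S=0.0000
Node (3,1) S=27.7217: V=(p*·0.0000+(1−p*)·0.0000)/1.19=0.0000; Δ=(0.0000−0.0000)/(39.0876−17.7419)=0.0000; B=V−Δ·S=0.0000
Node (3,2) S=61.0744: V=(p*·17.9549+(1−p*)·0.0000)/1.19=10.7773; Δ=(17.9549−0.0000)/(86.1149−39.0876)=0.3818; B=V−Δ·S=-12.5408
Node (3,3) S=134.5546: V=(p*·121.5620+(1−p*)·17.9549)/1.19=77.2773; Δ=(121.5620−17.9549)/(189.7220−86.1149)=1.0000; B=V−Δ·S=-57.2773
Node (2,0) S=19.6608: V=(p*·0.0000+(1−p*)·0.0000)/1.19=0.0000; Δ=(0.0000−0.0000)/(27.7217−12.5829)=0.0000; B=V−Δ·S=0.0000
Node (2,1) S=43.3152: V=(p*·10.7773+(1−p*)·0.0000)/1.19=6.4690; Δ=(10.7773−0.0000)/(61.0744−27.7217)=0.3231; B=V−Δ·S=-7.5275
Node (2,2) S=95.4288: V=(p*·77.2773+(1−p*)·10.7773)/1.19=48.9725; Δ=(77.2773−10.7773)/(134.5546−61.0744)=0.9050; B=V−Δ·S=-37.3911
Node (1,0) S=30.7200: V=(p*·6.4690+(1−p*)·0.0000)/1.19=3.8829; Δ=(6.4690−0.0000)/(43.3152−19.6608)=0.2735; B=V−Δ·S=-4.5183
Node (1,1) S=67.6800: V=(p*·48.9725+(1−p*)·6.4690)/1.19=30.9484; Δ=(48.9725−6.4690)/(95.4288−43.3152)=0.8156; B=V−Δ·S=-24.2510
Node (0,0) S=48.0000: V=(p*·30.9484+(1−p*)·3.8829)/1.19=19.5088; Δ=(30.9484−3.8829)/(67.6800−30.7200)=0.7323; B=V−Δ·S=-15.6412
The time-0 hedge costs 19.5088, which is the no-arbitrage price.

(0,0): Delta=0.7323 Bond=-15.6412
(1,0): Delta=0.2735 Bond=-4.5183
(1,1): Delta=0.8156 Bond=-24.2510
(2,0): Delta=0.0000 Bond=0.0000
(2,1): Delta=0.3231 Bond=-7.5275
(2,2): Delta=0.9050 Bond=-37.3911
(3,0): Delta=0.0000 Bond=0.0000
(3,1): Delta=0.0000 Bond=0.0000
(3,2): Delta=0.3818 Bond=-12.5408
(3,3): Delta=1.0000 Bond=-57.2773
V0=19.5088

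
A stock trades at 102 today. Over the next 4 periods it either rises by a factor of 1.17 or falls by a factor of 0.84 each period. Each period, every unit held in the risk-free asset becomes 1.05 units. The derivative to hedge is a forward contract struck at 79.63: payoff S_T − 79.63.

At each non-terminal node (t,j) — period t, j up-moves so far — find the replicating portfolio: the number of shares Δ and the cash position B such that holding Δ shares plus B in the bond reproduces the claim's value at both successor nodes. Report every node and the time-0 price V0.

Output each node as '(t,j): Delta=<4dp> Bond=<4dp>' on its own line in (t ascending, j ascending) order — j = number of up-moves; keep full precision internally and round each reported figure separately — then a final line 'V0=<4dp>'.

Since d<R<u, set p* = (R−d)/(u−d) = 0.6364; price each node as the discounted p*-expectation of its children.
Terminal values V(4,·): V(4,0)=-28.8471, V(4,1)=-8.8967, V(4,2)=18.8914, V(4,3)=57.5962, V(4,4)=111.5065
(3,0): S=60.4558. Δ = (V_up−V_dn)/(S_up−S_dn) = (-8.8967−-28.8471)/(70.7333−50.7829) = 1.0000. V = [p*·-8.8967 + (1−p*)·-28.8471]/1.05 = -15.3823. B = V − Δ·S = -75.8381.
(3,1): S=84.2063. Δ = (V_up−V_dn)/(S_up−S_dn) = (18.8914−-8.8967)/(98.5214−70.7333) = 1.0000. V = [p*·18.8914 + (1−p*)·-8.8967]/1.05 = 8.3682. B = V − Δ·S = -75.8381.
(3,2): S=117.2874. Δ = (V_up−V_dn)/(S_up−S_dn) = (57.5962−18.8914)/(137.2262−98.5214) = 1.0000. V = [p*·57.5962 + (1−p*)·18.8914]/1.05 = 41.4493. B = V − Δ·S = -75.8381.
(3,3): S=163.3645. Δ = (V_up−V_dn)/(S_up−S_dn) = (111.5065−57.5962)/(191.1365−137.2262) = 1.0000. V = [p*·111.5065 + (1−p*)·57.5962]/1.05 = 87.5264. B = V − Δ·S = -75.8381.
(2,0): S=71.9712. Δ = (V_up−V_dn)/(S_up−S_dn) = (8.3682−-15.3823)/(84.2063−60.4558) = 1.0000. V = [p*·8.3682 + (1−p*)·-15.3823]/1.05 = -0.2556. B = V − Δ·S = -72.2268.
(2,1): S=100.2456. Δ = (V_up−V_dn)/(S_up−S_dn) = (41.4493−8.3682)/(117.2874−84.2063) = 1.0000. V = [p*·41.4493 + (1−p*)·8.3682]/1.05 = 28.0188. B = V − Δ·S = -72.2268.
(2,2): S=139.6278. Δ = (V_up−V_dn)/(S_up−S_dn) = (87.5264−41.4493)/(163.3645−117.2874) = 1.0000. V = [p*·87.5264 + (1−p*)·41.4493]/1.05 = 67.4010. B = V − Δ·S = -72.2268.
(1,0): S=85.6800. Δ = (V_up−V_dn)/(S_up−S_dn) = (28.0188−-0.2556)/(100.2456−71.9712) = 1.0000. V = [p*·28.0188 + (1−p*)·-0.2556]/1.05 = 16.8926. B = V − Δ·S = -68.7874.
(1,1): S=119.3400. Δ = (V_up−V_dn)/(S_up−S_dn) = (67.4010−28.0188)/(139.6278−100.2456) = 1.0000. V = [p*·67.4010 + (1−p*)·28.0188]/1.05 = 50.5526. B = V − Δ·S = -68.7874.
(0,0): S=102.0000. Δ = (V_up−V_dn)/(S_up−S_dn) = (50.5526−16.8926)/(119.3400−85.6800) = 1.0000. V = [p*·50.5526 + (1−p*)·16.8926]/1.05 = 36.4882. B = V − Δ·S = -65.5118.
The time-0 hedge costs 36.4882, which is the no-arbitrage price.

(0,0): Delta=1.0000 Bond=-65.5118
(1,0): Delta=1.0000 Bond=-68.7874
(1,1): Delta=1.0000 Bond=-68.7874
(2,0): Delta=1.0000 Bond=-72.2268
(2,1): Delta=1.0000 Bond=-72.2268
(2,2): Delta=1.0000 Bond=-72.2268
(3,0): Delta=1.0000 Bond=-75.8381
(3,1): Delta=1.0000 Bond=-75.8381
(3,2): Delta=1.0000 Bond=-75.8381
(3,3): Delta=1.0000 Bond=-75.8381
V0=36.4882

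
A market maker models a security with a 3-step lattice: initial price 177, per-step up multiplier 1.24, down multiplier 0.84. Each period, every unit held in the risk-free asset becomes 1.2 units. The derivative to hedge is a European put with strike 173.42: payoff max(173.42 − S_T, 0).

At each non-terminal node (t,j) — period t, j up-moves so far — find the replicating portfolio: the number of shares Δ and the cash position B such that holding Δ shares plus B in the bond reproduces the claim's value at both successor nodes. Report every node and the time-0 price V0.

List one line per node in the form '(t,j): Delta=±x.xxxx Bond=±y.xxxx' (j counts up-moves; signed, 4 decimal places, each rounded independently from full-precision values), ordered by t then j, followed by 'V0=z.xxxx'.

(0,0): Delta=-0.0377 Bond=6.9953
(1,0): Delta=-0.3040 Bond=47.9932
(1,1): Delta=-0.0176 Bond=3.9945
(2,0): Delta=-1.0000 Bond=144.5167
(2,1): Delta=-0.2516 Bond=47.9335
(2,2): Delta=0.0000 Bond=0.0000
V0=0.3296

Under the risk-neutral measure, an up-move has probability p* = (R−d)/(u−d) = 0.9000 and values discount at R = 1.2.
Terminal payoffs: V(3,0)=68.5114, V(3,1)=18.5549, V(3,2)=0.0000, V(3,3)=0.0000
Node (2,0) S=124.8912: V=(p*·18.5549+(1−p*)·68.5114)/1.2=19.6255; Δ=(18.5549−68.5114)/(154.8651−104.9086)=-1.0000; B=V−Δ·S=144.5167
Node (2,1) S=184.3632: V=(p*·0.0000+(1−p*)·18.5549)/1.2=1.5462; Δ=(0.0000−18.5549)/(228.6104−154.8651)=-0.2516; B=V−Δ·S=47.9335
Node (2,2) S=272.1552: V=(p*·0.0000+(1−p*)·0.0000)/1.2=0.0000; Δ=(0.0000−0.0000)/(337.4724−228.6104)=0.0000; B=V−Δ·S=0.0000
Node (1,0) S=148.6800: V=(p*·1.5462+(1−p*)·19.6255)/1.2=2.7951; Δ=(1.5462−19.6255)/(184.3632−124.8912)=-0.3040; B=V−Δ·S=47.9932
Node (1,1) S=219.4800: V=(p*·0.0000+(1−p*)·1.5462)/1.2=0.1289; Δ=(0.0000−1.5462)/(272.1552−184.3632)=-0.0176; B=V−Δ·S=3.9945
Node (0,0) S=177.0000: V=(p*·0.1289+(1−p*)·2.7951)/1.2=0.3296; Δ=(0.1289−2.7951)/(219.4800−148.6800)=-0.0377; B=V−Δ·S=6.9953
Self-financing check: at every node Δ·S+B equals the discounted successor values.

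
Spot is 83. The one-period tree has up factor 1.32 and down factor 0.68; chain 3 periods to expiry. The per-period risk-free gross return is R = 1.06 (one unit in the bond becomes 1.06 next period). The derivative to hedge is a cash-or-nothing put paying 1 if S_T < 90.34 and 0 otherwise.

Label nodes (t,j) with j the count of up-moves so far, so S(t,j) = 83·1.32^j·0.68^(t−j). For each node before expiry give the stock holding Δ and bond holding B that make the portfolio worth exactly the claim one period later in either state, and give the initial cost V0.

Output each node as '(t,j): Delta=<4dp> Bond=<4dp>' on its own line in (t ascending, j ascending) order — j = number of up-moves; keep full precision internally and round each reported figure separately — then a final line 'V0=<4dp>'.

(0,0): Delta=-0.0081 Bond=0.9740
(1,0): Delta=-0.0155 Bond=1.4515
(1,1): Delta=-0.0055 Bond=0.7457
(2,0): Delta=0.0000 Bond=0.9434
(2,1): Delta=-0.0210 Bond=1.9458
(2,2): Delta=0.0000 Bond=0.0000
V0=0.3031

Under the risk-neutral measure, an up-move has probability p* = (R−d)/(u−d) = 0.5938 and values discount at R = 1.06.
Terminal values V(3,·): V(3,0)=1.0000, V(3,1)=1.0000, V(3,2)=0.0000, V(3,3)=0.0000
(2,0): S=38.3792. Δ = (V_up−V_dn)/(S_up−S_dn) = (1.0000−1.0000)/(50.6605−26.0979) = 0.0000. V = [p*·1.0000 + (1−p*)·1.0000]/1.06 = 0.9434. B = V − Δ·S = 0.9434.
(2,1): S=74.5008. Δ = (V_up−V_dn)/(S_up−S_dn) = (0.0000−1.0000)/(98.3411−50.6605) = -0.0210. V = [p*·0.0000 + (1−p*)·1.0000]/1.06 = 0.3833. B = V − Δ·S = 1.9458.
(2,2): S=144.6192. Δ = (V_up−V_dn)/(S_up−S_dn) = (0.0000−0.0000)/(190.8973−98.3411) = 0.0000. V = [p*·0.0000 + (1−p*)·0.0000]/1.06 = 0.0000. B = V − Δ·S = 0.0000.
(1,0): S=56.4400. Δ = (V_up−V_dn)/(S_up−S_dn) = (0.3833−0.9434)/(74.5008−38.3792) = -0.0155. V = [p*·0.3833 + (1−p*)·0.9434]/1.06 = 0.5762. B = V − Δ·S = 1.4515.
(1,1): S=109.5600. Δ = (V_up−V_dn)/(S_up−S_dn) = (0.0000−0.3833)/(144.6192−74.5008) = -0.0055. V = [p*·0.0000 + (1−p*)·0.3833]/1.06 = 0.1469. B = V − Δ·S = 0.7457.
(0,0): S=83.0000. Δ = (V_up−V_dn)/(S_up−S_dn) = (0.1469−0.5762)/(109.5600−56.4400) = -0.0081. V = [p*·0.1469 + (1−p*)·0.5762]/1.06 = 0.3031. B = V − Δ·S = 0.9740.
Self-financing check: at every node Δ·S+B equals the discounted successor values.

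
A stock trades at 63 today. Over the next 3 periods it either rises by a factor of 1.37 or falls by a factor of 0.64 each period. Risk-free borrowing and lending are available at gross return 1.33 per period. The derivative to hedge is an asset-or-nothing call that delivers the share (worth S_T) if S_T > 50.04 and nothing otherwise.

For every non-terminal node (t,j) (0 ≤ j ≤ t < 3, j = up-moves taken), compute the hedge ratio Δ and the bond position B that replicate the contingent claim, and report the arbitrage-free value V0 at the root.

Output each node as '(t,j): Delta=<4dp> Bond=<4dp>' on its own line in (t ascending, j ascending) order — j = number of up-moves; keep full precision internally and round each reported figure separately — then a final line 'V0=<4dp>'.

No-arbitrage ⇒ martingale measure with p* = (R−d)/(u−d) = 0.9452.
Terminal values V(3,·): V(3,0)=0.0000, V(3,1)=0.0000, V(3,2)=75.6766, V(3,3)=161.9952
Node (2,0) S=25.8048: V=(p*·0.0000+(1−p*)·0.0000)/1.33=0.0000; Δ=(0.0000−0.0000)/(35.3526−16.5151)=0.0000; B=V−Δ·S=0.0000
Node (2,1) S=55.2384: V=(p*·75.6766+(1−p*)·0.0000)/1.33=53.7819; Δ=(75.6766−0.0000)/(75.6766−35.3526)=1.8767; B=V−Δ·S=-49.8847
Node (2,2) S=118.2447: V=(p*·161.9952+(1−p*)·75.6766)/1.33=118.2447; Δ=(161.9952−75.6766)/(161.9952−75.6766)=1.0000; B=V−Δ·S=0.0000
Node (1,0) S=40.3200: V=(p*·53.7819+(1−p*)·0.0000)/1.33=38.2218; Δ=(53.7819−0.0000)/(55.2384−25.8048)=1.8272; B=V−Δ·S=-35.4521
Node (1,1) S=86.3100: V=(p*·118.2447+(1−p*)·53.7819)/1.33=86.2500; Δ=(118.2447−53.7819)/(118.2447−55.2384)=1.0231; B=V−Δ·S=-2.0552
Node (0,0) S=63.0000: V=(p*·86.2500+(1−p*)·38.2218)/1.33=62.8709; Δ=(86.2500−38.2218)/(86.3100−40.3200)=1.0443; B=V−Δ·S=-2.9212
Check: Δ(0,0)·S0 + B(0,0) = 62.8709 = V0.

(0,0): Delta=1.0443 Bond=-2.9212
(1,0): Delta=1.8272 Bond=-35.4521
(1,1): Delta=1.0231 Bond=-2.0552
(2,0): Delta=0.0000 Bond=0.0000
(2,1): Delta=1.8767 Bond=-49.8847
(2,2): Delta=1.0000 Bond=0.0000
V0=62.8709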